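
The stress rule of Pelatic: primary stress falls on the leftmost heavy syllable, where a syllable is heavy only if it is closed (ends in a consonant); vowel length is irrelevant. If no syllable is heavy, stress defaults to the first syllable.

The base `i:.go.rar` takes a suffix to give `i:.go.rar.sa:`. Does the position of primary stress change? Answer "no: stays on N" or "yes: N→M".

no: stays on 3

Base `i:.go.rar` (3 syllables):
  Weights: 1 i: L, 2 go L, 3 rar H.
  Heavy syllables in the domain: 3. The leftmost is syllable 3 (rar).
  → primary stress on syllable 3.
Suffixed `i:.go.rar.sa:` (4 syllables):
  Weights: 1 i: L, 2 go L, 3 rar H, 4 sa: L.
  Heavy syllables in the domain: 3. The leftmost is syllable 3 (rar).
  → primary stress on syllable 3.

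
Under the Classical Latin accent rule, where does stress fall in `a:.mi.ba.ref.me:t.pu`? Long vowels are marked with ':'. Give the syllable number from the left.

5

Classical Latin: stress the penult if heavy (long vowel or closed), else the antepenult.
Weights: 4 ref H, 5 me:t H, 6 pu L.
The penult (syllable 5, me:t) is heavy, so it takes stress.
Stress on syllable 5: a:.mi.ba.ref.ˈme:t.pu.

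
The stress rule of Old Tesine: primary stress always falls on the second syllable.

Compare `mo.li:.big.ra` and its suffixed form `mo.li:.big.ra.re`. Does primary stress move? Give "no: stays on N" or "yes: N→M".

Base `mo.li:.big.ra` (4 syllables):
  The word has 4 syllables; the second syllable is syllable 2 (li:).
  → primary stress on syllable 2.
Suffixed `mo.li:.big.ra.re` (5 syllables):
  The word has 5 syllables; the second syllable is syllable 2 (li:).
  → primary stress on syllable 2.

no: stays on 2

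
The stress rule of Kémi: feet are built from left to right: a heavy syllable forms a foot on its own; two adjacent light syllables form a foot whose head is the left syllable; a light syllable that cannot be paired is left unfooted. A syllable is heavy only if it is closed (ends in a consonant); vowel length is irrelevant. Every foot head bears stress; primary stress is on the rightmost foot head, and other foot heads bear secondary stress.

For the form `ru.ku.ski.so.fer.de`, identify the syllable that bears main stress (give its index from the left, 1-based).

Weights: 1 ru L, 2 ku L, 3 ski L, 4 so L, 5 fer H, 6 de L.
Parse left to right (heavy = foot alone; LL = one foot; stranded L unfooted): (ˈru.ku) (ˈski.so) (ˈfer) de.
Foot heads: 1, 3, 5.
Primary stress on the rightmost head = syllable 5.
Primary stress: syllable 5 → ru.ku.ski.so.ˈfer.de.

5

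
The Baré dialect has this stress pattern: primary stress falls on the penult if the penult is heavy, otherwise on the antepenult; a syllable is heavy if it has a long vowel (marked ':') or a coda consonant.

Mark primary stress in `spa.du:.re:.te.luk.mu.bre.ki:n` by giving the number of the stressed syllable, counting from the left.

Weights: 6 mu L, 7 bre L, 8 ki:n H.
The penult (syllable 7, bre) is light, so stress falls on the antepenult (syllable 6, mu).
Primary stress: syllable 6 → spa.du:.re:.te.luk.ˈmu.bre.ki:n.

6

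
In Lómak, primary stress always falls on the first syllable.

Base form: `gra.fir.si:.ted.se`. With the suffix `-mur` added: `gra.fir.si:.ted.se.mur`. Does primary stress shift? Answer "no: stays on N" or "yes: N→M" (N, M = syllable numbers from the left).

Base `gra.fir.si:.ted.se` (5 syllables):
  The word has 5 syllables; the first syllable is syllable 1 (gra).
  → primary stress on syllable 1.
Suffixed `gra.fir.si:.ted.se.mur` (6 syllables):
  The word has 6 syllables; the first syllable is syllable 1 (gra).
  → primary stress on syllable 1.

no: stays on 1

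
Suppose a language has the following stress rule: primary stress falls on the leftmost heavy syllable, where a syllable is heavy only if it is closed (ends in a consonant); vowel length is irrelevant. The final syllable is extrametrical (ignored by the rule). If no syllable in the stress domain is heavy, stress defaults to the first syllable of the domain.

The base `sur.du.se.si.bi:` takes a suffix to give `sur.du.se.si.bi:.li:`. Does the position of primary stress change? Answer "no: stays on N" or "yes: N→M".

no: stays on 1

Base `sur.du.se.si.bi:` (5 syllables):
  The final syllable (5, bi:) is extrametrical; the stress domain is syllables 1–4.
  Weights: 1 sur H, 2 du L, 3 se L, 4 si L.
  Heavy syllables in the domain: 1. The leftmost is syllable 1 (sur).
  → primary stress on syllable 1.
Suffixed `sur.du.se.si.bi:.li:` (6 syllables):
  The final syllable (6, li:) is extrametrical; the stress domain is syllables 1–5.
  Weights: 1 sur H, 2 du L, 3 se L, 4 si L, 5 bi: L.
  Heavy syllables in the domain: 1. The leftmost is syllable 1 (sur).
  → primary stress on syllable 1.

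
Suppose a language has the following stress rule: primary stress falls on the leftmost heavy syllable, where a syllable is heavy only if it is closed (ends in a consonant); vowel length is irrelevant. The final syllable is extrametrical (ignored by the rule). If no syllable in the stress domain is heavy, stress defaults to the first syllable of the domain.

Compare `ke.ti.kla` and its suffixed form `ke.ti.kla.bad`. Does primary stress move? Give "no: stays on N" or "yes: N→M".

Base `ke.ti.kla` (3 syllables):
  The final syllable (3, kla) is extrametrical; the stress domain is syllables 1–2.
  Weights: 1 ke L, 2 ti L.
  No heavy syllable in the domain; default to the first syllable of the domain = syllable 1.
  → primary stress on syllable 1.
Suffixed `ke.ti.kla.bad` (4 syllables):
  The final syllable (4, bad) is extrametrical; the stress domain is syllables 1–3.
  Weights: 1 ke L, 2 ti L, 3 kla L.
  No heavy syllable in the domain; default to the first syllable of the domain = syllable 1.
  → primary stress on syllable 1.

no: stays on 1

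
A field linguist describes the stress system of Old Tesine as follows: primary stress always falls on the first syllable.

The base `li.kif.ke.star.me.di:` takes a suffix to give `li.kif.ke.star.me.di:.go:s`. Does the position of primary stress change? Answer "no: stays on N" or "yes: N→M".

Base `li.kif.ke.star.me.di:` (6 syllables):
  The word has 6 syllables; the first syllable is syllable 1 (li).
  → primary stress on syllable 1.
Suffixed `li.kif.ke.star.me.di:.go:s` (7 syllables):
  The word has 7 syllables; the first syllable is syllable 1 (li).
  → primary stress on syllable 1.

no: stays on 1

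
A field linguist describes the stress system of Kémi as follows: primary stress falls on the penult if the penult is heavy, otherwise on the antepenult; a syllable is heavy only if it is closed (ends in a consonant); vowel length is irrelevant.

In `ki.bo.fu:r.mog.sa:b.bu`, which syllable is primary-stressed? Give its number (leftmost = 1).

5

Weights: 4 mog H, 5 sa:b H, 6 bu L.
The penult (syllable 5, sa:b) is heavy, so it takes stress.
Primary stress: syllable 5 → ki.bo.fu:r.mog.ˈsa:b.bu.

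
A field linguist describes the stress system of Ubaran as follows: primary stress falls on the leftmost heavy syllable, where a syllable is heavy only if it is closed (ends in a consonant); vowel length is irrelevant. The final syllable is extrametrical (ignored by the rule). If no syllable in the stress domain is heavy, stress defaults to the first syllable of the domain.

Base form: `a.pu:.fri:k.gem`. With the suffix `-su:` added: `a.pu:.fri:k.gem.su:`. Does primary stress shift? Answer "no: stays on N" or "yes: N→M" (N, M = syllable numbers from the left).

Base `a.pu:.fri:k.gem` (4 syllables):
  The final syllable (4, gem) is extrametrical; the stress domain is syllables 1–3.
  Weights: 1 a L, 2 pu: L, 3 fri:k H.
  Heavy syllables in the domain: 3. The leftmost is syllable 3 (fri:k).
  → primary stress on syllable 3.
Suffixed `a.pu:.fri:k.gem.su:` (5 syllables):
  The final syllable (5, su:) is extrametrical; the stress domain is syllables 1–4.
  Weights: 1 a L, 2 pu: L, 3 fri:k H, 4 gem H.
  Heavy syllables in the domain: 3, 4. The leftmost is syllable 3 (fri:k).
  → primary stress on syllable 3.

no: stays on 3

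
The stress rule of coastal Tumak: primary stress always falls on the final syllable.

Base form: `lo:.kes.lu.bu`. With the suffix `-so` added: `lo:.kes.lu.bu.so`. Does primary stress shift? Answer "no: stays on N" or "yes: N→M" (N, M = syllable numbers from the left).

yes: 4→5

Base `lo:.kes.lu.bu` (4 syllables):
  The word has 4 syllables; the final syllable is syllable 4 (bu).
  → primary stress on syllable 4.
Suffixed `lo:.kes.lu.bu.so` (5 syllables):
  The word has 5 syllables; the final syllable is syllable 5 (so).
  → primary stress on syllable 5.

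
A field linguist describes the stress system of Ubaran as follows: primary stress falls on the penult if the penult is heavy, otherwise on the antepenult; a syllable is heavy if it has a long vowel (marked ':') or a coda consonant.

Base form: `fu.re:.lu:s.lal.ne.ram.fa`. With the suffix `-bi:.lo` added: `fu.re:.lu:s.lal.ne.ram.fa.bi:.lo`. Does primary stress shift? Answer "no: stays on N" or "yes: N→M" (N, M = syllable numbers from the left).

yes: 6→8

Base `fu.re:.lu:s.lal.ne.ram.fa` (7 syllables):
  Weights: 5 ne L, 6 ram H, 7 fa L.
  The penult (syllable 6, ram) is heavy, so it takes stress.
  → primary stress on syllable 6.
Suffixed `fu.re:.lu:s.lal.ne.ram.fa.bi:.lo` (9 syllables):
  Weights: 7 fa L, 8 bi: H, 9 lo L.
  The penult (syllable 8, bi:) is heavy, so it takes stress.
  → primary stress on syllable 8.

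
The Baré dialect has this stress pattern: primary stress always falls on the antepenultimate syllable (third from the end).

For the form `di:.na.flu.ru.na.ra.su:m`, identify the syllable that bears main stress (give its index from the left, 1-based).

The word has 7 syllables; the antepenultimate syllable (third from the end) is syllable 5 (na).
Primary stress: syllable 5 → di:.na.flu.ru.ˈna.ra.su:m.

5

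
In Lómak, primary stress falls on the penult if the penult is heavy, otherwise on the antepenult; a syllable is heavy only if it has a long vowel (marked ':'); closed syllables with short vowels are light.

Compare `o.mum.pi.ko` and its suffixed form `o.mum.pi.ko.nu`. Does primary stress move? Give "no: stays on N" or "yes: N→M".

Base `o.mum.pi.ko` (4 syllables):
  Weights: 2 mum L, 3 pi L, 4 ko L.
  The penult (syllable 3, pi) is light, so stress falls on the antepenult (syllable 2, mum).
  → primary stress on syllable 2.
Suffixed `o.mum.pi.ko.nu` (5 syllables):
  Weights: 3 pi L, 4 ko L, 5 nu L.
  The penult (syllable 4, ko) is light, so stress falls on the antepenult (syllable 3, pi).
  → primary stress on syllable 3.

yes: 2→3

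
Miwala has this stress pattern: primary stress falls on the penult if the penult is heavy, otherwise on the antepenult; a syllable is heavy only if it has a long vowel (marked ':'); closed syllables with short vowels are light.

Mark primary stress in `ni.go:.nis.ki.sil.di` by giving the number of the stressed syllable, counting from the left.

4

Weights: 4 ki L, 5 sil L, 6 di L.
The penult (syllable 5, sil) is light, so stress falls on the antepenult (syllable 4, ki).
Primary stress: syllable 4 → ni.go:.nis.ˈki.sil.di.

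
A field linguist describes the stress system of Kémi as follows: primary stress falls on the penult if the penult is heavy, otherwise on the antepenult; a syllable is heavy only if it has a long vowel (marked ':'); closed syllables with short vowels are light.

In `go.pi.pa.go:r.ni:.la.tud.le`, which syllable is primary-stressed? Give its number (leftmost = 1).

6

Weights: 6 la L, 7 tud L, 8 le L.
The penult (syllable 7, tud) is light, so stress falls on the antepenult (syllable 6, la).
Primary stress: syllable 6 → go.pi.pa.go:r.ni:.ˈla.tud.le.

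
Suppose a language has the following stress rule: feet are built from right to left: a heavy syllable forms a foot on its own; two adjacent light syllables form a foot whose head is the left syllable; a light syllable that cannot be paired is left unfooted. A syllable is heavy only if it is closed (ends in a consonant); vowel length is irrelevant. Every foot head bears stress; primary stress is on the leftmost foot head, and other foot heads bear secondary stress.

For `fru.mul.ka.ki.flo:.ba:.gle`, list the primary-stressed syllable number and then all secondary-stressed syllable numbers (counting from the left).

primary 2, secondary 4, 6

Weights: 1 fru L, 2 mul H, 3 ka L, 4 ki L, 5 flo: L, 6 ba: L, 7 gle L.
Parse right to left (heavy = foot alone; LL = one foot; stranded L unfooted): fru (ˈmul) ka (ˈki.flo:) (ˈba:.gle).
Foot heads: 2, 4, 6.
Primary stress on the leftmost head = syllable 2.
Secondary stress on 4, 6: fru.ˈmul.ka.ˌki.flo:.ˌba:.gle.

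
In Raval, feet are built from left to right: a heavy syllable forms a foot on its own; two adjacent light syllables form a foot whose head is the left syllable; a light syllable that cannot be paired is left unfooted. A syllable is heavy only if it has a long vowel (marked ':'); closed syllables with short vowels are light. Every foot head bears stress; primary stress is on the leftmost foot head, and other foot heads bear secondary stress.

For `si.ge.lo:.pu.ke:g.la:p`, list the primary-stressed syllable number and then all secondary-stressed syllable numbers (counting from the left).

primary 1, secondary 3, 5, 6

Weights: 1 si L, 2 ge L, 3 lo: H, 4 pu L, 5 ke:g H, 6 la:p H.
Parse left to right (heavy = foot alone; LL = one foot; stranded L unfooted): (ˈsi.ge) (ˈlo:) pu (ˈke:g) (ˈla:p).
Foot heads: 1, 3, 5, 6.
Primary stress on the leftmost head = syllable 1.
Secondary stress on 3, 5, 6: ˈsi.ge.ˌlo:.pu.ˌke:g.ˌla:p.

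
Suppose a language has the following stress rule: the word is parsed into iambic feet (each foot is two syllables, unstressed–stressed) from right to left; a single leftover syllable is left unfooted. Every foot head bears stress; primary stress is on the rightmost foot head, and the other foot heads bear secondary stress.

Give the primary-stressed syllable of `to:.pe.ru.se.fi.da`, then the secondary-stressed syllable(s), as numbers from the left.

primary 6, secondary 2, 4

Parse right to left into iambic (σˈσ) feet: (to:.ˈpe) (ru.ˈse) (fi.ˈda).
Foot heads (stressed positions): 2, 4, 6.
End Rule Rightmost: primary stress on the rightmost head = syllable 6.
Secondary stress on 2, 4: to:.ˌpe.ru.ˌse.fi.ˈda.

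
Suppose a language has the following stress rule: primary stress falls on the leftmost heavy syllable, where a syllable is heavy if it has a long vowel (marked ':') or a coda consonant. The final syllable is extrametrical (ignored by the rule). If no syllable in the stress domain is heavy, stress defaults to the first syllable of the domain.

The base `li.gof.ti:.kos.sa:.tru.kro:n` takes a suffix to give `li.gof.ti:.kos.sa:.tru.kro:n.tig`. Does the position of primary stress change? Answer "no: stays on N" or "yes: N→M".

Base `li.gof.ti:.kos.sa:.tru.kro:n` (7 syllables):
  The final syllable (7, kro:n) is extrametrical; the stress domain is syllables 1–6.
  Weights: 1 li L, 2 gof H, 3 ti: H, 4 kos H, 5 sa: H, 6 tru L.
  Heavy syllables in the domain: 2, 3, 4, 5. The leftmost is syllable 2 (gof).
  → primary stress on syllable 2.
Suffixed `li.gof.ti:.kos.sa:.tru.kro:n.tig` (8 syllables):
  The final syllable (8, tig) is extrametrical; the stress domain is syllables 1–7.
  Weights: 1 li L, 2 gof H, 3 ti: H, 4 kos H, 5 sa: H, 6 tru L, 7 kro:n H.
  Heavy syllables in the domain: 2, 3, 4, 5, 7. The leftmost is syllable 2 (gof).
  → primary stress on syllable 2.

no: stays on 2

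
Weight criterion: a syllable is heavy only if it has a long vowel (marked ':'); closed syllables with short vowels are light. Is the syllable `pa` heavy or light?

`pa`: short vowel, open (no coda). Short vowel → light.

light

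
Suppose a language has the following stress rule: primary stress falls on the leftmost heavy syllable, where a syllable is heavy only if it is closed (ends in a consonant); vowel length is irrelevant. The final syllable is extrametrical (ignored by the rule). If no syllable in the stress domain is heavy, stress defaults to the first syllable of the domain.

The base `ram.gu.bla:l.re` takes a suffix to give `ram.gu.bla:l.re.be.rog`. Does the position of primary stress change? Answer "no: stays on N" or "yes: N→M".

no: stays on 1

Base `ram.gu.bla:l.re` (4 syllables):
  The final syllable (4, re) is extrametrical; the stress domain is syllables 1–3.
  Weights: 1 ram H, 2 gu L, 3 bla:l H.
  Heavy syllables in the domain: 1, 3. The leftmost is syllable 1 (ram).
  → primary stress on syllable 1.
Suffixed `ram.gu.bla:l.re.be.rog` (6 syllables):
  The final syllable (6, rog) is extrametrical; the stress domain is syllables 1–5.
  Weights: 1 ram H, 2 gu L, 3 bla:l H, 4 re L, 5 be L.
  Heavy syllables in the domain: 1, 3. The leftmost is syllable 1 (ram).
  → primary stress on syllable 1.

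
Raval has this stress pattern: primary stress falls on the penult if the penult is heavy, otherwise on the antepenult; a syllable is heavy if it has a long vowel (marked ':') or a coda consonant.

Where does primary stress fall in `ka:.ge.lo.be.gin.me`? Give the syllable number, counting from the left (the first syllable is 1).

5

Weights: 4 be L, 5 gin H, 6 me L.
The penult (syllable 5, gin) is heavy, so it takes stress.
Primary stress: syllable 5 → ka:.ge.lo.be.ˈgin.me.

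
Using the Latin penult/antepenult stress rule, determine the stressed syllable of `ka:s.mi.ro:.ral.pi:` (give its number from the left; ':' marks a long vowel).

Classical Latin: stress the penult if heavy (long vowel or closed), else the antepenult.
Weights: 3 ro: H, 4 ral H, 5 pi: H.
The penult (syllable 4, ral) is heavy, so it takes stress.
Stress on syllable 4: ka:s.mi.ro:.ˈral.pi:.

4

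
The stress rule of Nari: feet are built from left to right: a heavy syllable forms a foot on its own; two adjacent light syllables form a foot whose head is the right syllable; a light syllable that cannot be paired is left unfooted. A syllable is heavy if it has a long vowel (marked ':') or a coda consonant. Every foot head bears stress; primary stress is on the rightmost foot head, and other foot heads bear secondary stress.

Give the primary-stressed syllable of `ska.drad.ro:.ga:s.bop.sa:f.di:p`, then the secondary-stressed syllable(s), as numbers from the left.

Weights: 1 ska L, 2 drad H, 3 ro: H, 4 ga:s H, 5 bop H, 6 sa:f H, 7 di:p H.
Parse left to right (heavy = foot alone; LL = one foot; stranded L unfooted): ska (ˈdrad) (ˈro:) (ˈga:s) (ˈbop) (ˈsa:f) (ˈdi:p).
Foot heads: 2, 3, 4, 5, 6, 7.
Primary stress on the rightmost head = syllable 7.
Secondary stress on 2, 3, 4, 5, 6: ska.ˌdrad.ˌro:.ˌga:s.ˌbop.ˌsa:f.ˈdi:p.

primary 7, secondary 2, 3, 4, 5, 6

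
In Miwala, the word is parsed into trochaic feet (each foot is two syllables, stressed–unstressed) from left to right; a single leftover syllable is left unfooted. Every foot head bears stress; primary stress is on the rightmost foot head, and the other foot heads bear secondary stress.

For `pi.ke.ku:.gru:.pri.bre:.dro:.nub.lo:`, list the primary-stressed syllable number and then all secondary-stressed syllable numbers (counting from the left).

primary 7, secondary 1, 3, 5

Parse left to right into trochaic (ˈσσ) feet: (ˈpi.ke) (ˈku:.gru:) (ˈpri.bre:) (ˈdro:.nub) lo:. Syllable 9 is left unfooted.
Foot heads (stressed positions): 1, 3, 5, 7.
End Rule Rightmost: primary stress on the rightmost head = syllable 7.
Secondary stress on 1, 3, 5: ˌpi.ke.ˌku:.gru:.ˌpri.bre:.ˈdro:.nub.lo:.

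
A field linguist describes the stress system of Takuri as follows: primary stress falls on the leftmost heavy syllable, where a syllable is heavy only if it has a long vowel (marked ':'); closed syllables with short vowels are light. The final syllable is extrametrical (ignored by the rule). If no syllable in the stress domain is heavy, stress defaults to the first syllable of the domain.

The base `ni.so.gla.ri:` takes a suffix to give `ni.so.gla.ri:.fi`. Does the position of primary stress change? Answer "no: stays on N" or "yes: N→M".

Base `ni.so.gla.ri:` (4 syllables):
  The final syllable (4, ri:) is extrametrical; the stress domain is syllables 1–3.
  Weights: 1 ni L, 2 so L, 3 gla L.
  No heavy syllable in the domain; default to the first syllable of the domain = syllable 1.
  → primary stress on syllable 1.
Suffixed `ni.so.gla.ri:.fi` (5 syllables):
  The final syllable (5, fi) is extrametrical; the stress domain is syllables 1–4.
  Weights: 1 ni L, 2 so L, 3 gla L, 4 ri: H.
  Heavy syllables in the domain: 4. The leftmost is syllable 4 (ri:).
  → primary stress on syllable 4.

yes: 1→4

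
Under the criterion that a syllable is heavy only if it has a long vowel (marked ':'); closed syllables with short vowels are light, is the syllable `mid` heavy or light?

`mid`: short vowel, closed (coda /d/). Short vowel → light.

light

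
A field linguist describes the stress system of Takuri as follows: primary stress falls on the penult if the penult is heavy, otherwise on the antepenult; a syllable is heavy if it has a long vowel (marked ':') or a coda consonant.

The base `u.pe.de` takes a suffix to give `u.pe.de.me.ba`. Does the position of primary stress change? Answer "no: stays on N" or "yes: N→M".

Base `u.pe.de` (3 syllables):
  Weights: 1 u L, 2 pe L, 3 de L.
  The penult (syllable 2, pe) is light, so stress falls on the antepenult (syllable 1, u).
  → primary stress on syllable 1.
Suffixed `u.pe.de.me.ba` (5 syllables):
  Weights: 3 de L, 4 me L, 5 ba L.
  The penult (syllable 4, me) is light, so stress falls on the antepenult (syllable 3, de).
  → primary stress on syllable 3.

yes: 1→3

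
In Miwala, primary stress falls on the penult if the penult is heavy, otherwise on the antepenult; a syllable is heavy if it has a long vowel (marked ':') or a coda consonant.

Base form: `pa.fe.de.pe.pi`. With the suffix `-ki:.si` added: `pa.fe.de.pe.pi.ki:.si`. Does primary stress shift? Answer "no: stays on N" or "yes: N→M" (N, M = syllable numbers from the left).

Base `pa.fe.de.pe.pi` (5 syllables):
  Weights: 3 de L, 4 pe L, 5 pi L.
  The penult (syllable 4, pe) is light, so stress falls on the antepenult (syllable 3, de).
  → primary stress on syllable 3.
Suffixed `pa.fe.de.pe.pi.ki:.si` (7 syllables):
  Weights: 5 pi L, 6 ki: H, 7 si L.
  The penult (syllable 6, ki:) is heavy, so it takes stress.
  → primary stress on syllable 6.

yes: 3→6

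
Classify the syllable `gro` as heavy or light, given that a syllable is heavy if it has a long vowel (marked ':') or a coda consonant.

light

`gro`: short vowel, open (no coda). Short vowel, open → light.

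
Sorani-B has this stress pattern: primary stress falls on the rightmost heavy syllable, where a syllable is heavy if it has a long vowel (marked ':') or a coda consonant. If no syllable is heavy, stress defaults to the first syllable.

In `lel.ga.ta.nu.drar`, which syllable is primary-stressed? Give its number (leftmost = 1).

Weights: 1 lel H, 2 ga L, 3 ta L, 4 nu L, 5 drar H.
Heavy syllables in the domain: 1, 5. The rightmost is syllable 5 (drar).
Primary stress: syllable 5 → lel.ga.ta.nu.ˈdrar.

5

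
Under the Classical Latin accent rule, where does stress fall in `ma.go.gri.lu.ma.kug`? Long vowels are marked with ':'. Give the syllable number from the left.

Classical Latin: stress the penult if heavy (long vowel or closed), else the antepenult.
Weights: 4 lu L, 5 ma L, 6 kug H.
The penult (syllable 5, ma) is light, so stress falls on the antepenult (syllable 4, lu).
Stress on syllable 4: ma.go.gri.ˈlu.ma.kug.

4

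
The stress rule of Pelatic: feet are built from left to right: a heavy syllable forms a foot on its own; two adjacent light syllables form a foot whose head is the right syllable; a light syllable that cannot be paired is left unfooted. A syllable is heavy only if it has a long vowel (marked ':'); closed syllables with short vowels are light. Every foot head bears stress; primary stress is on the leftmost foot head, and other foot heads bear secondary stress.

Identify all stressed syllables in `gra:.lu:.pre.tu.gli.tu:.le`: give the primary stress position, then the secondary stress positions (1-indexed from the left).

primary 1, secondary 2, 4, 6

Weights: 1 gra: H, 2 lu: H, 3 pre L, 4 tu L, 5 gli L, 6 tu: H, 7 le L.
Parse left to right (heavy = foot alone; LL = one foot; stranded L unfooted): (ˈgra:) (ˈlu:) (pre.ˈtu) gli (ˈtu:) le.
Foot heads: 1, 2, 4, 6.
Primary stress on the leftmost head = syllable 1.
Secondary stress on 2, 4, 6: ˈgra:.ˌlu:.pre.ˌtu.gli.ˌtu:.le.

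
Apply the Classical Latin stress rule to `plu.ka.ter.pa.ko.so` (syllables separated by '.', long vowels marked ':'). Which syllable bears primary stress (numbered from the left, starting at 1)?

Classical Latin: stress the penult if heavy (long vowel or closed), else the antepenult.
Weights: 4 pa L, 5 ko L, 6 so L.
The penult (syllable 5, ko) is light, so stress falls on the antepenult (syllable 4, pa).
Stress on syllable 4: plu.ka.ter.ˈpa.ko.so.

4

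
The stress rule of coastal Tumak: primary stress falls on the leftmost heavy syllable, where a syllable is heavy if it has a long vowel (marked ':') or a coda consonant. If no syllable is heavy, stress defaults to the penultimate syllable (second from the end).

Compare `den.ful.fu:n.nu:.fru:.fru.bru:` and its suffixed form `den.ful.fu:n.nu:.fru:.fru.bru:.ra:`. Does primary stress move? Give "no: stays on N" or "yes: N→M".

Base `den.ful.fu:n.nu:.fru:.fru.bru:` (7 syllables):
  Weights: 1 den H, 2 ful H, 3 fu:n H, 4 nu: H, 5 fru: H, 6 fru L, 7 bru: H.
  Heavy syllables in the domain: 1, 2, 3, 4, 5, 7. The leftmost is syllable 1 (den).
  → primary stress on syllable 1.
Suffixed `den.ful.fu:n.nu:.fru:.fru.bru:.ra:` (8 syllables):
  Weights: 1 den H, 2 ful H, 3 fu:n H, 4 nu: H, 5 fru: H, 6 fru L, 7 bru: H, 8 ra: H.
  Heavy syllables in the domain: 1, 2, 3, 4, 5, 7, 8. The leftmost is syllable 1 (den).
  → primary stress on syllable 1.

no: stays on 1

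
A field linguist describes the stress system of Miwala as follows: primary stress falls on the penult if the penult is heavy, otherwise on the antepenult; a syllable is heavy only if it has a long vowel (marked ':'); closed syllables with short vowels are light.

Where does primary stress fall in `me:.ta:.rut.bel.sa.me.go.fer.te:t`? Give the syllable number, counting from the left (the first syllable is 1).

7

Weights: 7 go L, 8 fer L, 9 te:t H.
The penult (syllable 8, fer) is light, so stress falls on the antepenult (syllable 7, go).
Primary stress: syllable 7 → me:.ta:.rut.bel.sa.me.ˈgo.fer.te:t.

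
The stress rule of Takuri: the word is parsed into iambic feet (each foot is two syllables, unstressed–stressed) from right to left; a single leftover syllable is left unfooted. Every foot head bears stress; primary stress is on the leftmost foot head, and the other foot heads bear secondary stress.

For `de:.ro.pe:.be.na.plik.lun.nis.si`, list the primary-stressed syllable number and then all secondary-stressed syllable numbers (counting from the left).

Parse right to left into iambic (σˈσ) feet: de: (ro.ˈpe:) (be.ˈna) (plik.ˈlun) (nis.ˈsi). Syllable 1 is left unfooted.
Foot heads (stressed positions): 3, 5, 7, 9.
End Rule Leftmost: primary stress on the leftmost head = syllable 3.
Secondary stress on 5, 7, 9: de:.ro.ˈpe:.be.ˌna.plik.ˌlun.nis.ˌsi.

primary 3, secondary 5, 7, 9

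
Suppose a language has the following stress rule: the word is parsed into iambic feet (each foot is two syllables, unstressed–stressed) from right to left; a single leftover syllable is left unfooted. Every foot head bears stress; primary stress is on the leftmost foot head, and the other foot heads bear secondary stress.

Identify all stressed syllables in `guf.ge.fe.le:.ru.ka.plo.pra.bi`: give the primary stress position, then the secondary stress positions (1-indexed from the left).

Parse right to left into iambic (σˈσ) feet: guf (ge.ˈfe) (le:.ˈru) (ka.ˈplo) (pra.ˈbi). Syllable 1 is left unfooted.
Foot heads (stressed positions): 3, 5, 7, 9.
End Rule Leftmost: primary stress on the leftmost head = syllable 3.
Secondary stress on 5, 7, 9: guf.ge.ˈfe.le:.ˌru.ka.ˌplo.pra.ˌbi.

primary 3, secondary 5, 7, 9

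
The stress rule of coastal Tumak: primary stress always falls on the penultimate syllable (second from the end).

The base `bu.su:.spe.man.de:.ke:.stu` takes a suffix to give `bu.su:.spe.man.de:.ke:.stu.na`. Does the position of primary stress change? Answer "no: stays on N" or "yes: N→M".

yes: 6→7

Base `bu.su:.spe.man.de:.ke:.stu` (7 syllables):
  The word has 7 syllables; the penultimate syllable (second from the end) is syllable 6 (ke:).
  → primary stress on syllable 6.
Suffixed `bu.su:.spe.man.de:.ke:.stu.na` (8 syllables):
  The word has 8 syllables; the penultimate syllable (second from the end) is syllable 7 (stu).
  → primary stress on syllable 7.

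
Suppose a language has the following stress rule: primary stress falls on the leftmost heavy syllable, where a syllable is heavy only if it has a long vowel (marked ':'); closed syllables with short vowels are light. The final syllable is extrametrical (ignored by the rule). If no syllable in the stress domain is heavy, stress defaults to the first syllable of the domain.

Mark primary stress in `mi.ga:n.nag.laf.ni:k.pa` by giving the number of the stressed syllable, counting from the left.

2

The final syllable (6, pa) is extrametrical; the stress domain is syllables 1–5.
Weights: 1 mi L, 2 ga:n H, 3 nag L, 4 laf L, 5 ni:k H.
Heavy syllables in the domain: 2, 5. The leftmost is syllable 2 (ga:n).
Primary stress: syllable 2 → mi.ˈga:n.nag.laf.ni:k.pa.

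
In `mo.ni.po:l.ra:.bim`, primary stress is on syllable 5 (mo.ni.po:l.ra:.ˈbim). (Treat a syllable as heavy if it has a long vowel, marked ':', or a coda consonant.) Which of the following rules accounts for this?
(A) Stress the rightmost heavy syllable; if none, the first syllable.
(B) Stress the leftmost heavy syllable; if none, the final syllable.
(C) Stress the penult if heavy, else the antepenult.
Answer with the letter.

A

Rule A → syllable 5 ✓.
Rule B → syllable 3 (observed: 5).
Rule C → syllable 4 (observed: 5).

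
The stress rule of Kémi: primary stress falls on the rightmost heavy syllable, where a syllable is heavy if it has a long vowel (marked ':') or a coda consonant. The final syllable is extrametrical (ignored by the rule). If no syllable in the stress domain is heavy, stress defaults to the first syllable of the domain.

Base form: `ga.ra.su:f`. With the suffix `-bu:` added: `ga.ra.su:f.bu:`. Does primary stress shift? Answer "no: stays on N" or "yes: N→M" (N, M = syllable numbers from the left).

yes: 1→3

Base `ga.ra.su:f` (3 syllables):
  The final syllable (3, su:f) is extrametrical; the stress domain is syllables 1–2.
  Weights: 1 ga L, 2 ra L.
  No heavy syllable in the domain; default to the first syllable of the domain = syllable 1.
  → primary stress on syllable 1.
Suffixed `ga.ra.su:f.bu:` (4 syllables):
  The final syllable (4, bu:) is extrametrical; the stress domain is syllables 1–3.
  Weights: 1 ga L, 2 ra L, 3 su:f H.
  Heavy syllables in the domain: 3. The rightmost is syllable 3 (su:f).
  → primary stress on syllable 3.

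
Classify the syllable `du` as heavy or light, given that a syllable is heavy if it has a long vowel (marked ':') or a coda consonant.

light

`du`: short vowel, open (no coda). Short vowel, open → light.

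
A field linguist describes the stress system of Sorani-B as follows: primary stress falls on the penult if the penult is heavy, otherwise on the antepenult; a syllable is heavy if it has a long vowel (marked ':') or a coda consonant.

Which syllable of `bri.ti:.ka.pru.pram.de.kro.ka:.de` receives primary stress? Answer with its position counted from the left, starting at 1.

8

Weights: 7 kro L, 8 ka: H, 9 de L.
The penult (syllable 8, ka:) is heavy, so it takes stress.
Primary stress: syllable 8 → bri.ti:.ka.pru.pram.de.kro.ˈka:.de.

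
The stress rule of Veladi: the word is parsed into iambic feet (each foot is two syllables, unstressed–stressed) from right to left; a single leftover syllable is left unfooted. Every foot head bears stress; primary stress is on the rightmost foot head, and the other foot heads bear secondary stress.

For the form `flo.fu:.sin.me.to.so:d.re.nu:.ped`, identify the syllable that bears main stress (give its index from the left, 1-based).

Parse right to left into iambic (σˈσ) feet: flo (fu:.ˈsin) (me.ˈto) (so:d.ˈre) (nu:.ˈped). Syllable 1 is left unfooted.
Foot heads (stressed positions): 3, 5, 7, 9.
End Rule Rightmost: primary stress on the rightmost head = syllable 9.
Primary stress: syllable 9 → flo.fu:.sin.me.to.so:d.re.nu:.ˈped.

9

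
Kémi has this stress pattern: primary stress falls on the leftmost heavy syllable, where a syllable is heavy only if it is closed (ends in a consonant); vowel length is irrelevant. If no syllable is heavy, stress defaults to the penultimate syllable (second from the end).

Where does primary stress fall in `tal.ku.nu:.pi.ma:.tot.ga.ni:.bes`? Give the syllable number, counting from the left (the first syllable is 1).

Weights: 1 tal H, 2 ku L, 3 nu: L, 4 pi L, 5 ma: L, 6 tot H, 7 ga L, 8 ni: L, 9 bes H.
Heavy syllables in the domain: 1, 6, 9. The leftmost is syllable 1 (tal).
Primary stress: syllable 1 → ˈtal.ku.nu:.pi.ma:.tot.ga.ni:.bes.

1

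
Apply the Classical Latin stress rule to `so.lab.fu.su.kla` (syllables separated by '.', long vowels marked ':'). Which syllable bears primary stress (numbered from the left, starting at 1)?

3

Classical Latin: stress the penult if heavy (long vowel or closed), else the antepenult.
Weights: 3 fu L, 4 su L, 5 kla L.
The penult (syllable 4, su) is light, so stress falls on the antepenult (syllable 3, fu).
Stress on syllable 3: so.lab.ˈfu.su.kla.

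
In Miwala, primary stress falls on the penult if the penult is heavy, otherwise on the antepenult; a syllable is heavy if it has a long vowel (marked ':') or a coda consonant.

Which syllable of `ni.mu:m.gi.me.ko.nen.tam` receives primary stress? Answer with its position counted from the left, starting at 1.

6

Weights: 5 ko L, 6 nen H, 7 tam H.
The penult (syllable 6, nen) is heavy, so it takes stress.
Primary stress: syllable 6 → ni.mu:m.gi.me.ko.ˈnen.tam.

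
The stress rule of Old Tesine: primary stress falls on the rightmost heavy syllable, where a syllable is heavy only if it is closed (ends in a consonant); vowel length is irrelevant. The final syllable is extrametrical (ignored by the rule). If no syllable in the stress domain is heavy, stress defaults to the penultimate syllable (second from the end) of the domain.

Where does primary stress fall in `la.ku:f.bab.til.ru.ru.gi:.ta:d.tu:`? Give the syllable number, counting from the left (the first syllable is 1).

The final syllable (9, tu:) is extrametrical; the stress domain is syllables 1–8.
Weights: 1 la L, 2 ku:f H, 3 bab H, 4 til H, 5 ru L, 6 ru L, 7 gi: L, 8 ta:d H.
Heavy syllables in the domain: 2, 3, 4, 8. The rightmost is syllable 8 (ta:d).
Primary stress: syllable 8 → la.ku:f.bab.til.ru.ru.gi:.ˈta:d.tu:.

8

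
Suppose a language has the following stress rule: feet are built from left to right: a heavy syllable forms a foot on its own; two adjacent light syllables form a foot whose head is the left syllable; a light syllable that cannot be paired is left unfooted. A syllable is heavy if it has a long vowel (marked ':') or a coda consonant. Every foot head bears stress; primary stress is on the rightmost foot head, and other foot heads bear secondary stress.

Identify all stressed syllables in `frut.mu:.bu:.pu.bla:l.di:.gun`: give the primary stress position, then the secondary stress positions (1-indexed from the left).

Weights: 1 frut H, 2 mu: H, 3 bu: H, 4 pu L, 5 bla:l H, 6 di: H, 7 gun H.
Parse left to right (heavy = foot alone; LL = one foot; stranded L unfooted): (ˈfrut) (ˈmu:) (ˈbu:) pu (ˈbla:l) (ˈdi:) (ˈgun).
Foot heads: 1, 2, 3, 5, 6, 7.
Primary stress on the rightmost head = syllable 7.
Secondary stress on 1, 2, 3, 5, 6: ˌfrut.ˌmu:.ˌbu:.pu.ˌbla:l.ˌdi:.ˈgun.

primary 7, secondary 1, 2, 3, 5, 6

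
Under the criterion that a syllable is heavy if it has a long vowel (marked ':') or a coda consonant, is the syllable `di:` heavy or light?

`di:`: long vowel, open (no coda). Long vowel → heavy.

heavy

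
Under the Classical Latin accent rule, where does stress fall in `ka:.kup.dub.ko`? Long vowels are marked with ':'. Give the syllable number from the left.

Classical Latin: stress the penult if heavy (long vowel or closed), else the antepenult.
Weights: 2 kup H, 3 dub H, 4 ko L.
The penult (syllable 3, dub) is heavy, so it takes stress.
Stress on syllable 3: ka:.kup.ˈdub.ko.

3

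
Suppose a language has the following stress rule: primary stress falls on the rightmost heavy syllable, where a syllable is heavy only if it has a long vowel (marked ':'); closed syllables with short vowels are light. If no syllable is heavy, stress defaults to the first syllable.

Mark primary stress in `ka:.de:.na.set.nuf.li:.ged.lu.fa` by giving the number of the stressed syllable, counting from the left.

6

Weights: 1 ka: H, 2 de: H, 3 na L, 4 set L, 5 nuf L, 6 li: H, 7 ged L, 8 lu L, 9 fa L.
Heavy syllables in the domain: 1, 2, 6. The rightmost is syllable 6 (li:).
Primary stress: syllable 6 → ka:.de:.na.set.nuf.ˈli:.ged.lu.fa.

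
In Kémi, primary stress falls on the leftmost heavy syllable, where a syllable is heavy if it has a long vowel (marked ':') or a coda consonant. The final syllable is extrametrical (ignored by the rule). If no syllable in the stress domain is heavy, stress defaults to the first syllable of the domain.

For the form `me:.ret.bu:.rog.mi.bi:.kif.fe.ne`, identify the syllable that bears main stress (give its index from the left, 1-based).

The final syllable (9, ne) is extrametrical; the stress domain is syllables 1–8.
Weights: 1 me: H, 2 ret H, 3 bu: H, 4 rog H, 5 mi L, 6 bi: H, 7 kif H, 8 fe L.
Heavy syllables in the domain: 1, 2, 3, 4, 6, 7. The leftmost is syllable 1 (me:).
Primary stress: syllable 1 → ˈme:.ret.bu:.rog.mi.bi:.kif.fe.ne.

1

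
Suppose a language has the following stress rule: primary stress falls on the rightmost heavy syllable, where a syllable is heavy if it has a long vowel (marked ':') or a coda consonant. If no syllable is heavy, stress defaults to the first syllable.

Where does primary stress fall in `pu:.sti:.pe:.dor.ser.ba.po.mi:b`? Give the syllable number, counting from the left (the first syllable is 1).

Weights: 1 pu: H, 2 sti: H, 3 pe: H, 4 dor H, 5 ser H, 6 ba L, 7 po L, 8 mi:b H.
Heavy syllables in the domain: 1, 2, 3, 4, 5, 8. The rightmost is syllable 8 (mi:b).
Primary stress: syllable 8 → pu:.sti:.pe:.dor.ser.ba.po.ˈmi:b.

8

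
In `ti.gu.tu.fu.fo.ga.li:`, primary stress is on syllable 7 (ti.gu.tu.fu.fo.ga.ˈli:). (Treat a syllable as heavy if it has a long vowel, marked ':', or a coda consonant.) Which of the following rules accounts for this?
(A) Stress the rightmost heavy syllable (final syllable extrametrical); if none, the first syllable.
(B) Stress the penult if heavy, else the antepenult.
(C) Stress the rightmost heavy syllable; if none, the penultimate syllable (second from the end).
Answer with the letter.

Rule A → syllable 1 (observed: 7).
Rule B → syllable 5 (observed: 7).
Rule C → syllable 7 ✓.

C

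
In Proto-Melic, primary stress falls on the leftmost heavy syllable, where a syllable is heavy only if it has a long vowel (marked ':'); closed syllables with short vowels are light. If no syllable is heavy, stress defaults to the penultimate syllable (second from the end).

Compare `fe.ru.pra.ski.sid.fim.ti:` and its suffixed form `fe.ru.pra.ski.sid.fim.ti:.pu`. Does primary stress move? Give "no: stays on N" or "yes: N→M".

no: stays on 7

Base `fe.ru.pra.ski.sid.fim.ti:` (7 syllables):
  Weights: 1 fe L, 2 ru L, 3 pra L, 4 ski L, 5 sid L, 6 fim L, 7 ti: H.
  Heavy syllables in the domain: 7. The leftmost is syllable 7 (ti:).
  → primary stress on syllable 7.
Suffixed `fe.ru.pra.ski.sid.fim.ti:.pu` (8 syllables):
  Weights: 1 fe L, 2 ru L, 3 pra L, 4 ski L, 5 sid L, 6 fim L, 7 ti: H, 8 pu L.
  Heavy syllables in the domain: 7. The leftmost is syllable 7 (ti:).
  → primary stress on syllable 7.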